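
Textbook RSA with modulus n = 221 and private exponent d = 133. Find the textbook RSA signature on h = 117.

104

h^2 ≡ 117^2 = 13689 ≡ 208
h^4 ≡ 208^2 = 43264 ≡ 169
h^8 ≡ 169^2 = 28561 ≡ 52
h^16 ≡ 52^2 = 2704 ≡ 52
h^32 ≡ 52^2 = 2704 ≡ 52
h^64 ≡ 52^2 = 2704 ≡ 52
h^128 ≡ 52^2 = 2704 ≡ 52
133 = 128 + 4 + 1, so h^133 ≡ 52·169·117 ≡ 104 (mod 221)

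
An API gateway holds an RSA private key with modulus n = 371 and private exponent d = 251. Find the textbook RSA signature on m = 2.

368

Squares mod 371: m^1≡2, m^2≡4, m^4≡16, m^8≡256, m^16≡240, m^32≡95, m^64≡121, m^128≡172
251 = 128 + 64 + 32 + 16 + 8 + 2 + 1, so m^251 ≡ 172·121·95·240·256·4·2 ≡ 368 (mod 371)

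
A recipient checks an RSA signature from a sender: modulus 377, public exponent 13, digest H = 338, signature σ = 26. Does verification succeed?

fails

Squares mod 377: σ^1≡26, σ^2≡299, σ^4≡52, σ^8≡65
13 = 8 + 4 + 1, so σ^13 ≡ 65·52·26 ≡ 39 (mod 377)
σ^13 mod 377 = 39, but H = 338.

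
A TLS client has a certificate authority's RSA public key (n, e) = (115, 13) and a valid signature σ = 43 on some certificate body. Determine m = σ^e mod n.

Squares mod 115: σ^1≡43, σ^2≡9, σ^4≡81, σ^8≡6
13 = 8 + 4 + 1, so σ^13 ≡ 6·81·43 ≡ 83 (mod 115)

83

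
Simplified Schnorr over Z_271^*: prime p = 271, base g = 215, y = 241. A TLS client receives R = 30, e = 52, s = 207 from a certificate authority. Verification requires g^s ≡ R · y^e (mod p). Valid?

yes

g^s mod p:
215^2 = 46225 ≡ 155
215^4 ≡ 155^2 = 24025 ≡ 177
215^8 ≡ 177^2 = 31329 ≡ 164
215^16 ≡ 164^2 = 26896 ≡ 67
215^32 ≡ 67^2 = 4489 ≡ 153
215^64 ≡ 153^2 = 23409 ≡ 103
215^128 ≡ 103^2 = 10609 ≡ 40
207 = 128 + 64 + 8 + 4 + 2 + 1, so 215^207 ≡ 40·103·164·177·155·215 ≡ 181 (mod 271)
R · y^e mod p:
241^2 = 58081 ≡ 87
241^4 ≡ 87^2 = 7569 ≡ 252
241^8 ≡ 252^2 = 63504 ≡ 90
241^16 ≡ 90^2 = 8100 ≡ 241
241^32 ≡ 241^2 = 58081 ≡ 87
52 = 32 + 16 + 4, so 241^52 ≡ 87·241·252 ≡ 268 (mod 271)
30·268 = 8040 ≡ 181 (mod 271)
181 ≡ 181 (mod 271); signature holds.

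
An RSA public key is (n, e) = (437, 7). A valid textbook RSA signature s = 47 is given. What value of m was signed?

346

Squares mod 437: s^1≡47, s^2≡24, s^4≡139
7 = 4 + 2 + 1, so s^7 ≡ 139·24·47 ≡ 346 (mod 437)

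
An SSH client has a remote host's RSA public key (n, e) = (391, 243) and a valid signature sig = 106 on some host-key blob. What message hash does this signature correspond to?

336

Squares mod 391: sig^1≡106, sig^2≡288, sig^4≡52, sig^8≡358, sig^16≡307, sig^32≡18, sig^64≡324, sig^128≡188
243 = 128 + 64 + 32 + 16 + 2 + 1, so sig^243 ≡ 188·324·18·307·288·106 ≡ 336 (mod 391)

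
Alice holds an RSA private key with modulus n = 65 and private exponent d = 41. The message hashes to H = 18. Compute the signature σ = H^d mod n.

18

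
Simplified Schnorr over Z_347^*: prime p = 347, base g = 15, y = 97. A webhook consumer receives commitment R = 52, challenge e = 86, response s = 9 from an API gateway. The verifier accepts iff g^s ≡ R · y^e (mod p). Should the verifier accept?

g^s mod p:
15^9 mod 347 = 62
R · y^e mod p:
97^86 mod 347 = 176
52·176 = 9152 ≡ 130 (mod 347)
62 ≠ 130; the check fails.

reject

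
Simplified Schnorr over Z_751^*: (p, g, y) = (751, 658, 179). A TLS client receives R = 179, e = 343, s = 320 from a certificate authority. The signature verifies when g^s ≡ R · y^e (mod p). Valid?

no

g^s mod p:
Squares mod 751: 658^1≡658, 658^2≡388, 658^4≡344, 658^8≡429, 658^16≡46, 658^32≡614, 658^64≡745, 658^128≡36, 658^256≡545
320 = 256 + 64, so 658^320 ≡ 545·745 ≡ 485 (mod 751)
R · y^e mod p:
Squares mod 751: 179^1≡179, 179^2≡499, 179^4≡420, 179^8≡666, 179^16≡466, 179^32≡117, 179^64≡171, 179^128≡703, 179^256≡51
343 = 256 + 64 + 16 + 4 + 2 + 1, so 179^343 ≡ 51·171·466·420·499·179 ≡ 475 (mod 751)
179·475 = 85025 ≡ 162 (mod 751)
485 ≠ 162; the check fails.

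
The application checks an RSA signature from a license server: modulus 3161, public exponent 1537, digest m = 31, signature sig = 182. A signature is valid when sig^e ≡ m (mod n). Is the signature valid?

Squares mod 3161: sig^1≡182, sig^2≡1514, sig^4≡471, sig^8≡571, sig^16≡458, sig^32≡1138, sig^64≡2195, sig^128≡661, sig^256≡703, sig^512≡1093, sig^1024≡2952
1537 = 1024 + 512 + 1, so sig^1537 ≡ 2952·1093·182 ≡ 1099 (mod 3161)
1099 ≠ 31, so verification fails.

invalid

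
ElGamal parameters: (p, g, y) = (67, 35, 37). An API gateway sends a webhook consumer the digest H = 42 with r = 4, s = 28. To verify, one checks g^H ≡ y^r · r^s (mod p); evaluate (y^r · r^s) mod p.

37^4 mod 67 = 37
4^28 mod 67 = 60
y^r · r^s ≡ 37·60 = 2220 ≡ 9 (mod 67)

9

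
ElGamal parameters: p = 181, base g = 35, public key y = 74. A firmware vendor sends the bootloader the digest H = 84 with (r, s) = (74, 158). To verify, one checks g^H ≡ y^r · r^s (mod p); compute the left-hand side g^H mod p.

35^2 = 1225 ≡ 139
35^4 ≡ 139^2 = 19321 ≡ 135
35^8 ≡ 135^2 = 18225 ≡ 125
35^16 ≡ 125^2 = 15625 ≡ 59
35^32 ≡ 59^2 = 3481 ≡ 42
35^64 ≡ 42^2 = 1764 ≡ 135
84 = 64 + 16 + 4, so 35^84 ≡ 135·59·135 ≡ 135 (mod 181)

135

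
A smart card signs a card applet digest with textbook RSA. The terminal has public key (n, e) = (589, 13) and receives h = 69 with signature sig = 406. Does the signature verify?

Squares mod 589: sig^1≡406, sig^2≡505, sig^4≡577, sig^8≡144
13 = 8 + 4 + 1, so sig^13 ≡ 144·577·406 ≡ 520 (mod 589)
The recovered value 520 does not match the digest 69.

does not verify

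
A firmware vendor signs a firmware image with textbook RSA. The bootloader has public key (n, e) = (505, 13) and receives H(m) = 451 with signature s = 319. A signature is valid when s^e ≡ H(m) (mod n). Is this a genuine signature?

forged

s^13 mod 505 = 299
299 ≠ 451, so verification fails.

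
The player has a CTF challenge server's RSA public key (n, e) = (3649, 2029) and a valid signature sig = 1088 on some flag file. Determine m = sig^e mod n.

539

sig^2029 mod 3649 = 539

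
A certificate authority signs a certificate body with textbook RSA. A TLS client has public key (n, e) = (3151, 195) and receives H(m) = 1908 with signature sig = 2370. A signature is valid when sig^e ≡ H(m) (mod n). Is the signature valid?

invalid

sig^2 ≡ 2370^2 = 5616900 ≡ 1818
sig^4 ≡ 1818^2 = 3305124 ≡ 2876
sig^8 ≡ 2876^2 = 8271376 ≡ 1
sig^16 ≡ 1^2 = 1
sig^32 ≡ 1^2 = 1
sig^64 ≡ 1^2 = 1
sig^128 ≡ 1^2 = 1
195 = 128 + 64 + 2 + 1, so sig^195 ≡ 1·1·1818·2370 ≡ 1243 (mod 3151)
sig^195 mod 3151 = 1243, but H(m) = 1908.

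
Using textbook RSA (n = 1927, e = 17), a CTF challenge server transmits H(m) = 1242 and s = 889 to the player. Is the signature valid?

valid

Squares mod 1927: s^1≡889, s^2≡251, s^4≡1337, s^8≡1240, s^16≡1781
17 = 16 + 1, so s^17 ≡ 1781·889 ≡ 1242 (mod 1927)
s^17 mod 1927 = 1242 matches H(m).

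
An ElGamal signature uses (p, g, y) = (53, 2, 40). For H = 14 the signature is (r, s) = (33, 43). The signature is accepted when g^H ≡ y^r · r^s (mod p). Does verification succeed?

fails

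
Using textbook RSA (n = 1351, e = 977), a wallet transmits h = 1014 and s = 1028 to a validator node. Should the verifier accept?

accept

s^2 ≡ 1028^2 = 1056784 ≡ 302
s^4 ≡ 302^2 = 91204 ≡ 687
s^8 ≡ 687^2 = 471969 ≡ 470
s^16 ≡ 470^2 = 220900 ≡ 687
s^32 ≡ 687^2 = 471969 ≡ 470
s^64 ≡ 470^2 = 220900 ≡ 687
s^128 ≡ 687^2 = 471969 ≡ 470
s^256 ≡ 470^2 = 220900 ≡ 687
s^512 ≡ 687^2 = 471969 ≡ 470
977 = 512 + 256 + 128 + 64 + 16 + 1, so s^977 ≡ 470·687·470·687·687·1028 ≡ 1014 (mod 1351)
s^977 mod 1351 = 1014 matches h.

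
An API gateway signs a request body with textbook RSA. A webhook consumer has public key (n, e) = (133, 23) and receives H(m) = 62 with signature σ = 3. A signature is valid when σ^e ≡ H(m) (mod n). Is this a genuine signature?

forged

σ^23 mod 133 = 110
σ^23 mod 133 = 110, but H(m) = 62.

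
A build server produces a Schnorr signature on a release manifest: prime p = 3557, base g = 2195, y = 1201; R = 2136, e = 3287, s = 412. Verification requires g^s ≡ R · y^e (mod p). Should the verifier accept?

accept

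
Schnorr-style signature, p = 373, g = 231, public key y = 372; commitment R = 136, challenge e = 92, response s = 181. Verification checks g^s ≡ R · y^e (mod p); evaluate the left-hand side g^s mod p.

Squares mod 373: 231^1≡231, 231^2≡22, 231^4≡111, 231^8≡12, 231^16≡144, 231^32≡221, 231^64≡351, 231^128≡111
181 = 128 + 32 + 16 + 4 + 1, so 231^181 ≡ 111·221·144·111·231 ≡ 136 (mod 373)

136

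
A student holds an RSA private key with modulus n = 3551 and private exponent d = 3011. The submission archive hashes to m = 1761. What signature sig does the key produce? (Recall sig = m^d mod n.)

m^3011 mod 3551 = 2314

2314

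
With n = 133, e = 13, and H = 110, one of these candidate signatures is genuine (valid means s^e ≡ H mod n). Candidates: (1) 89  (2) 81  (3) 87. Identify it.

Candidate 1: Squares mod 133: 89^1≡89, 89^2≡74, 89^4≡23, 89^8≡130; 13 = 8 + 4 + 1, so 89^13 ≡ 130·23·89 ≡ 110 (mod 133)
  → matches H = 110
Candidate 2: Squares mod 133: 81^1≡81, 81^2≡44, 81^4≡74, 81^8≡23; 13 = 8 + 4 + 1, so 81^13 ≡ 23·74·81 ≡ 74 (mod 133)
Candidate 3: Squares mod 133: 87^1≡87, 87^2≡121, 87^4≡11, 87^8≡121; 13 = 8 + 4 + 1, so 87^13 ≡ 121·11·87 ≡ 87 (mod 133)

1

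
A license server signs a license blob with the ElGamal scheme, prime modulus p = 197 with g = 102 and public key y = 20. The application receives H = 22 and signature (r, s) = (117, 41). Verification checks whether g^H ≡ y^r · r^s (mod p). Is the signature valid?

Left side g^H mod p:
102^2 = 10404 ≡ 160
102^4 ≡ 160^2 = 25600 ≡ 187
102^8 ≡ 187^2 = 34969 ≡ 100
102^16 ≡ 100^2 = 10000 ≡ 150
22 = 16 + 4 + 2, so 102^22 ≡ 150·187·160 ≡ 143 (mod 197)
Right side y^r · r^s mod p:
20^2 = 400 ≡ 6
20^4 ≡ 6^2 = 36
20^8 ≡ 36^2 = 1296 ≡ 114
20^16 ≡ 114^2 = 12996 ≡ 191
20^32 ≡ 191^2 = 36481 ≡ 36
20^64 ≡ 36^2 = 1296 ≡ 114
117 = 64 + 32 + 16 + 4 + 1, so 20^117 ≡ 114·36·191·36·20 ≡ 129 (mod 197)
117^2 = 13689 ≡ 96
117^4 ≡ 96^2 = 9216 ≡ 154
117^8 ≡ 154^2 = 23716 ≡ 76
117^16 ≡ 76^2 = 5776 ≡ 63
117^32 ≡ 63^2 = 3969 ≡ 29
41 = 32 + 8 + 1, so 117^41 ≡ 29·76·117 ≡ 192 (mod 197)
129·192 = 24768 ≡ 143 (mod 197)
143 ≡ 143 (mod 197), so the signature is genuine.

valid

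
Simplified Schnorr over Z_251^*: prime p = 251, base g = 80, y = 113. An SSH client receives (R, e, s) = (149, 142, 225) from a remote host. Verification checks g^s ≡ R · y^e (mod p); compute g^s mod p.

80^225 mod 251 = 1

1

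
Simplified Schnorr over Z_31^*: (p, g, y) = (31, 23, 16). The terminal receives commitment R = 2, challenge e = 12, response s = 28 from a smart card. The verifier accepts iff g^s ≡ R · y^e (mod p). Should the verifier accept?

accept

g^s mod p:
23^2 = 529 ≡ 2
23^4 ≡ 2^2 = 4
23^8 ≡ 4^2 = 16
23^16 ≡ 16^2 = 256 ≡ 8
28 = 16 + 8 + 4, so 23^28 ≡ 8·16·4 ≡ 16 (mod 31)
R · y^e mod p:
16^2 = 256 ≡ 8
16^4 ≡ 8^2 = 64 ≡ 2
16^8 ≡ 2^2 = 4
12 = 8 + 4, so 16^12 ≡ 4·2 ≡ 8 (mod 31)
2·8 = 16 ≡ 16 (mod 31)
16 ≡ 16 (mod 31); signature holds.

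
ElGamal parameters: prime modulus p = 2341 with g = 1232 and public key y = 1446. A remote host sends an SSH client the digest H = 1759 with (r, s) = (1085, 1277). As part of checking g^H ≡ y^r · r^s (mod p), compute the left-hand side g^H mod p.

Squares mod 2341: 1232^1≡1232, 1232^2≡856, 1232^4≡3, 1232^8≡9, 1232^16≡81, 1232^32≡1879, 1232^64≡413, 1232^128≡2017, 1232^256≡1972, 1232^512≡383, 1232^1024≡1547
1759 = 1024 + 512 + 128 + 64 + 16 + 8 + 4 + 2 + 1, so 1232^1759 ≡ 1547·383·2017·413·81·9·3·856·1232 ≡ 459 (mod 2341)

459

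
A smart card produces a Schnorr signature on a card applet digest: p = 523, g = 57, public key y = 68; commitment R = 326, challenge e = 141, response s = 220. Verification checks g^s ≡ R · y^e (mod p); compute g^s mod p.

381

57^2 = 3249 ≡ 111
57^4 ≡ 111^2 = 12321 ≡ 292
57^8 ≡ 292^2 = 85264 ≡ 15
57^16 ≡ 15^2 = 225
57^32 ≡ 225^2 = 50625 ≡ 417
57^64 ≡ 417^2 = 173889 ≡ 253
57^128 ≡ 253^2 = 64009 ≡ 203
220 = 128 + 64 + 16 + 8 + 4, so 57^220 ≡ 203·253·225·15·292 ≡ 381 (mod 523)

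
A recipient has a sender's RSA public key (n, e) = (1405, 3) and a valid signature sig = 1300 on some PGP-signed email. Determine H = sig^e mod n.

Squares mod 1405: sig^1≡1300, sig^2≡1190
3 = 2 + 1, so sig^3 ≡ 1190·1300 ≡ 95 (mod 1405)

95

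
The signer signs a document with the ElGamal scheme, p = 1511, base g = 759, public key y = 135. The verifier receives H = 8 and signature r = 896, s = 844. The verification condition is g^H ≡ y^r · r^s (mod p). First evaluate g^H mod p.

1229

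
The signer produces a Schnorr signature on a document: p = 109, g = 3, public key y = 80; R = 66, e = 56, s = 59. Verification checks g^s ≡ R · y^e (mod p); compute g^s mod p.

3^2 = 9
3^4 ≡ 9^2 = 81
3^8 ≡ 81^2 = 6561 ≡ 21
3^16 ≡ 21^2 = 441 ≡ 5
3^32 ≡ 5^2 = 25
59 = 32 + 16 + 8 + 2 + 1, so 3^59 ≡ 25·5·21·9·3 ≡ 25 (mod 109)

25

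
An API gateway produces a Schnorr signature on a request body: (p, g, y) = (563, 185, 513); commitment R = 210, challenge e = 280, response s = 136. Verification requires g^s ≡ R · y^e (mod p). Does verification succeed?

passes

g^s mod p:
Squares mod 563: 185^1≡185, 185^2≡445, 185^4≡412, 185^8≡281, 185^16≡141, 185^32≡176, 185^64≡11, 185^128≡121
136 = 128 + 8, so 185^136 ≡ 121·281 ≡ 221 (mod 563)
R · y^e mod p:
Squares mod 563: 513^1≡513, 513^2≡248, 513^4≡137, 513^8≡190, 513^16≡68, 513^32≡120, 513^64≡325, 513^128≡344, 513^256≡106
280 = 256 + 16 + 8, so 513^280 ≡ 106·68·190 ≡ 304 (mod 563)
210·304 = 63840 ≡ 221 (mod 563)
221 ≡ 221 (mod 563); signature holds.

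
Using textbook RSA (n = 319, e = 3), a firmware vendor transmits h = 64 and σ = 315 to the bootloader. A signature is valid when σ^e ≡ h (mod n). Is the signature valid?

σ^3 mod 319 = 255
The recovered value 255 does not match the digest 64.

invalid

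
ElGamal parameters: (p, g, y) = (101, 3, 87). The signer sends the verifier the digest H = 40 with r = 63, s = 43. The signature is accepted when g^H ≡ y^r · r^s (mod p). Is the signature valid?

invalid

Left side g^H mod p:
Squares mod 101: 3^1≡3, 3^2≡9, 3^4≡81, 3^8≡97, 3^16≡16, 3^32≡54
40 = 32 + 8, so 3^40 ≡ 54·97 ≡ 87 (mod 101)
Right side y^r · r^s mod p:
Squares mod 101: 87^1≡87, 87^2≡95, 87^4≡36, 87^8≡84, 87^16≡87, 87^32≡95
63 = 32 + 16 + 8 + 4 + 2 + 1, so 87^63 ≡ 95·87·84·36·95·87 ≡ 84 (mod 101)
Squares mod 101: 63^1≡63, 63^2≡30, 63^4≡92, 63^8≡81, 63^16≡97, 63^32≡16
43 = 32 + 8 + 2 + 1, so 63^43 ≡ 16·81·30·63 ≡ 89 (mod 101)
84·89 = 7476 ≡ 2 (mod 101)
87 ≠ 2, so verification fails.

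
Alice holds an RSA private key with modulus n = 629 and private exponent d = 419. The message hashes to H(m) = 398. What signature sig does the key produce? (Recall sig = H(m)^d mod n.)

3

(H(m))^2 ≡ 398^2 = 158404 ≡ 525
(H(m))^4 ≡ 525^2 = 275625 ≡ 123
(H(m))^8 ≡ 123^2 = 15129 ≡ 33
(H(m))^16 ≡ 33^2 = 1089 ≡ 460
(H(m))^32 ≡ 460^2 = 211600 ≡ 256
(H(m))^64 ≡ 256^2 = 65536 ≡ 120
(H(m))^128 ≡ 120^2 = 14400 ≡ 562
(H(m))^256 ≡ 562^2 = 315844 ≡ 86
419 = 256 + 128 + 32 + 2 + 1, so (H(m))^419 ≡ 86·562·256·525·398 ≡ 3 (mod 629)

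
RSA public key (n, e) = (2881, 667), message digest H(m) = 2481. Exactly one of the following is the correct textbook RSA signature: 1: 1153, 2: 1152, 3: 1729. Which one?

Candidate 1: Squares mod 2881: 1153^1≡1153, 1153^2≡1268, 1153^4≡226, 1153^8≡2099, 1153^16≡752, 1153^32≡828, 1153^64≡2787, 1153^128≡193, 1153^256≡2677, 1153^512≡1282; 667 = 512 + 128 + 16 + 8 + 2 + 1, so 1153^667 ≡ 1282·193·752·2099·1268·1153 ≡ 193 (mod 2881)
Candidate 2: Squares mod 2881: 1152^1≡1152, 1152^2≡1844, 1152^4≡756, 1152^8≡1098, 1152^16≡1346, 1152^32≡2448, 1152^64≡224, 1152^128≡1199, 1152^256≡2863, 1152^512≡324; 667 = 512 + 128 + 16 + 8 + 2 + 1, so 1152^667 ≡ 324·1199·1346·1098·1844·1152 ≡ 2481 (mod 2881)
  → matches H(m) = 2481
Candidate 3: Squares mod 2881: 1729^1≡1729, 1729^2≡1844, 1729^4≡756, 1729^8≡1098, 1729^16≡1346, 1729^32≡2448, 1729^64≡224, 1729^128≡1199, 1729^256≡2863, 1729^512≡324; 667 = 512 + 128 + 16 + 8 + 2 + 1, so 1729^667 ≡ 324·1199·1346·1098·1844·1729 ≡ 400 (mod 2881)

2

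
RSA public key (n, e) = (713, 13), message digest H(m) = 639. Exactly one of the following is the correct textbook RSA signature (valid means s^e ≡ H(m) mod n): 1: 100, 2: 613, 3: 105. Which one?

1

Candidate 1: Squares mod 713: 100^1≡100, 100^2≡18, 100^4≡324, 100^8≡165; 13 = 8 + 4 + 1, so 100^13 ≡ 165·324·100 ≡ 639 (mod 713)
  → matches H(m) = 639
Candidate 2: Squares mod 713: 613^1≡613, 613^2≡18, 613^4≡324, 613^8≡165; 13 = 8 + 4 + 1, so 613^13 ≡ 165·324·613 ≡ 74 (mod 713)
Candidate 3: Squares mod 713: 105^1≡105, 105^2≡330, 105^4≡524, 105^8≡71; 13 = 8 + 4 + 1, so 105^13 ≡ 71·524·105 ≡ 606 (mod 713)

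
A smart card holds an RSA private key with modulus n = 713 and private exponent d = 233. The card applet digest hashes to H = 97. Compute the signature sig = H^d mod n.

H^2 ≡ 97^2 = 9409 ≡ 140
H^4 ≡ 140^2 = 19600 ≡ 349
H^8 ≡ 349^2 = 121801 ≡ 591
H^16 ≡ 591^2 = 349281 ≡ 624
H^32 ≡ 624^2 = 389376 ≡ 78
H^64 ≡ 78^2 = 6084 ≡ 380
H^128 ≡ 380^2 = 144400 ≡ 374
233 = 128 + 64 + 32 + 8 + 1, so H^233 ≡ 374·380·78·591·97 ≡ 343 (mod 713)

343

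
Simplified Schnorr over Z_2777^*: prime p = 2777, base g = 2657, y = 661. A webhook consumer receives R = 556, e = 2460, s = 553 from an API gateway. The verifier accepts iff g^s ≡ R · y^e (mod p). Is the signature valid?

invalid

g^s mod p:
Squares mod 2777: 2657^1≡2657, 2657^2≡515, 2657^4≡1410, 2657^8≡2545, 2657^16≡1061, 2657^32≡1036, 2657^64≡1374, 2657^128≡2293, 2657^256≡988, 2657^512≡1417
553 = 512 + 32 + 8 + 1, so 2657^553 ≡ 1417·1036·2545·2657 ≡ 732 (mod 2777)
R · y^e mod p:
Squares mod 2777: 661^1≡661, 661^2≡932, 661^4≡2200, 661^8≡2466, 661^16≡2303, 661^32≡2516, 661^64≡1473, 661^128≡892, 661^256≡1442, 661^512≡2168, 661^1024≡1540, 661^2048≡42
2460 = 2048 + 256 + 128 + 16 + 8 + 4, so 661^2460 ≡ 42·1442·892·2303·2466·2200 ≡ 698 (mod 2777)
556·698 = 388088 ≡ 2085 (mod 2777)
732 ≠ 2085; the check fails.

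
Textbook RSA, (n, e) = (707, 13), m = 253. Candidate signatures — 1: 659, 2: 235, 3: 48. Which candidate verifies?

Candidate 1: Squares mod 707: 659^1≡659, 659^2≡183, 659^4≡260, 659^8≡435; 13 = 8 + 4 + 1, so 659^13 ≡ 435·260·659 ≡ 253 (mod 707)
  → matches m = 253
Candidate 2: Squares mod 707: 235^1≡235, 235^2≡79, 235^4≡585, 235^8≡37; 13 = 8 + 4 + 1, so 235^13 ≡ 37·585·235 ≡ 417 (mod 707)
Candidate 3: Squares mod 707: 48^1≡48, 48^2≡183, 48^4≡260, 48^8≡435; 13 = 8 + 4 + 1, so 48^13 ≡ 435·260·48 ≡ 454 (mod 707)

1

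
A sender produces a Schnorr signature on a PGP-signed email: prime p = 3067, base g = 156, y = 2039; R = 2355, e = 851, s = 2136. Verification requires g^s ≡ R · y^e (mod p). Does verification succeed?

g^s mod p:
156^2 = 24336 ≡ 2867
156^4 ≡ 2867^2 = 8219689 ≡ 129
156^8 ≡ 129^2 = 16641 ≡ 1306
156^16 ≡ 1306^2 = 1705636 ≡ 384
156^32 ≡ 384^2 = 147456 ≡ 240
156^64 ≡ 240^2 = 57600 ≡ 2394
156^128 ≡ 2394^2 = 5731236 ≡ 2080
156^256 ≡ 2080^2 = 4326400 ≡ 1930
156^512 ≡ 1930^2 = 3724900 ≡ 1562
156^1024 ≡ 1562^2 = 2439844 ≡ 1579
156^2048 ≡ 1579^2 = 2493241 ≡ 2837
2136 = 2048 + 64 + 16 + 8, so 156^2136 ≡ 2837·2394·384·1306 ≡ 739 (mod 3067)
R · y^e mod p:
2039^2 = 4157521 ≡ 1736
2039^4 ≡ 1736^2 = 3013696 ≡ 1902
2039^8 ≡ 1902^2 = 3617604 ≡ 1611
2039^16 ≡ 1611^2 = 2595321 ≡ 639
2039^32 ≡ 639^2 = 408321 ≡ 410
2039^64 ≡ 410^2 = 168100 ≡ 2482
2039^128 ≡ 2482^2 = 6160324 ≡ 1788
2039^256 ≡ 1788^2 = 3196944 ≡ 1130
2039^512 ≡ 1130^2 = 1276900 ≡ 1028
851 = 512 + 256 + 64 + 16 + 2 + 1, so 2039^851 ≡ 1028·1130·2482·639·1736·2039 ≡ 2319 (mod 3067)
2355·2319 = 5461245 ≡ 1985 (mod 3067)
739 ≠ 1985; the check fails.

fails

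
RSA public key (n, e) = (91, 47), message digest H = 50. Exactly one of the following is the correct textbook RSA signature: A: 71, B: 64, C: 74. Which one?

Candidate A: 71^47 mod 91 = 50
  → matches H = 50
Candidate B: 64^47 mod 91 = 64
Candidate C: 74^47 mod 91 = 16

A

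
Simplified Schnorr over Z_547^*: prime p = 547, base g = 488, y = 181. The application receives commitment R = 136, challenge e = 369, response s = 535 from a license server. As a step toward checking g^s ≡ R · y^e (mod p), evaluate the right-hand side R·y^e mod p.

302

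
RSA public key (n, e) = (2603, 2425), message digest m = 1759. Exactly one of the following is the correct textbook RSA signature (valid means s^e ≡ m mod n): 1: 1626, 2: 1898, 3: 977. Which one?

1

Candidate 1: Squares mod 2603: 1626^1≡1626, 1626^2≡1831, 1626^4≡2500, 1626^8≡197, 1626^16≡2367, 1626^32≡1033, 1626^64≡2462, 1626^128≡1660, 1626^256≡1626, 1626^512≡1831, 1626^1024≡2500, 1626^2048≡197; 2425 = 2048 + 256 + 64 + 32 + 16 + 8 + 1, so 1626^2425 ≡ 197·1626·2462·1033·2367·197·1626 ≡ 1759 (mod 2603)
  → matches m = 1759
Candidate 2: Squares mod 2603: 1898^1≡1898, 1898^2≡2455, 1898^4≡1080, 1898^8≡256, 1898^16≡461, 1898^32≡1678, 1898^64≡1841, 1898^128≡175, 1898^256≡1992, 1898^512≡1092, 1898^1024≡290, 1898^2048≡804; 2425 = 2048 + 256 + 64 + 32 + 16 + 8 + 1, so 1898^2425 ≡ 804·1992·1841·1678·461·256·1898 ≡ 1574 (mod 2603)
Candidate 3: Squares mod 2603: 977^1≡977, 977^2≡1831, 977^4≡2500, 977^8≡197, 977^16≡2367, 977^32≡1033, 977^64≡2462, 977^128≡1660, 977^256≡1626, 977^512≡1831, 977^1024≡2500, 977^2048≡197; 2425 = 2048 + 256 + 64 + 32 + 16 + 8 + 1, so 977^2425 ≡ 197·1626·2462·1033·2367·197·977 ≡ 844 (mod 2603)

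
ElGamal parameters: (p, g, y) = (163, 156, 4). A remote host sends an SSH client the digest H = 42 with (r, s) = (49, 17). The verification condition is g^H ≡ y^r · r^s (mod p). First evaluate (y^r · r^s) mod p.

4^2 = 16
4^4 ≡ 16^2 = 256 ≡ 93
4^8 ≡ 93^2 = 8649 ≡ 10
4^16 ≡ 10^2 = 100
4^32 ≡ 100^2 = 10000 ≡ 57
49 = 32 + 16 + 1, so 4^49 ≡ 57·100·4 ≡ 143 (mod 163)
49^2 = 2401 ≡ 119
49^4 ≡ 119^2 = 14161 ≡ 143
49^8 ≡ 143^2 = 20449 ≡ 74
49^16 ≡ 74^2 = 5476 ≡ 97
17 = 16 + 1, so 49^17 ≡ 97·49 ≡ 26 (mod 163)
y^r · r^s ≡ 143·26 = 3718 ≡ 132 (mod 163)

132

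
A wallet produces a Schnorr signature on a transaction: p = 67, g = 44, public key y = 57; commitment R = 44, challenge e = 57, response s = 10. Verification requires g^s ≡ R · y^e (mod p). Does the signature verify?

verifies

g^s mod p:
44^2 = 1936 ≡ 60
44^4 ≡ 60^2 = 3600 ≡ 49
44^8 ≡ 49^2 = 2401 ≡ 56
10 = 8 + 2, so 44^10 ≡ 56·60 ≡ 10 (mod 67)
R · y^e mod p:
57^2 = 3249 ≡ 33
57^4 ≡ 33^2 = 1089 ≡ 17
57^8 ≡ 17^2 = 289 ≡ 21
57^16 ≡ 21^2 = 441 ≡ 39
57^32 ≡ 39^2 = 1521 ≡ 47
57 = 32 + 16 + 8 + 1, so 57^57 ≡ 47·39·21·57 ≡ 52 (mod 67)
44·52 = 2288 ≡ 10 (mod 67)
10 ≡ 10 (mod 67); signature holds.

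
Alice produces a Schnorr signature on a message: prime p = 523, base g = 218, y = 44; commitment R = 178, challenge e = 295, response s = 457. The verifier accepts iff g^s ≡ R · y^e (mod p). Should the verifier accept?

g^s mod p:
218^2 = 47524 ≡ 454
218^4 ≡ 454^2 = 206116 ≡ 54
218^8 ≡ 54^2 = 2916 ≡ 301
218^16 ≡ 301^2 = 90601 ≡ 122
218^32 ≡ 122^2 = 14884 ≡ 240
218^64 ≡ 240^2 = 57600 ≡ 70
218^128 ≡ 70^2 = 4900 ≡ 193
218^256 ≡ 193^2 = 37249 ≡ 116
457 = 256 + 128 + 64 + 8 + 1, so 218^457 ≡ 116·193·70·301·218 ≡ 45 (mod 523)
R · y^e mod p:
44^2 = 1936 ≡ 367
44^4 ≡ 367^2 = 134689 ≡ 278
44^8 ≡ 278^2 = 77284 ≡ 403
44^16 ≡ 403^2 = 162409 ≡ 279
44^32 ≡ 279^2 = 77841 ≡ 437
44^64 ≡ 437^2 = 190969 ≡ 74
44^128 ≡ 74^2 = 5476 ≡ 246
44^256 ≡ 246^2 = 60516 ≡ 371
295 = 256 + 32 + 4 + 2 + 1, so 44^295 ≡ 371·437·278·367·44 ≡ 341 (mod 523)
178·341 = 60698 ≡ 30 (mod 523)
45 ≠ 30; the check fails.

reject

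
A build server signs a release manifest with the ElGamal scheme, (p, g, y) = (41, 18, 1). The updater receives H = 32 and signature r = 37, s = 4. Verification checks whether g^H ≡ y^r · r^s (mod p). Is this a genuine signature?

forged

Left side g^H mod p:
18^2 = 324 ≡ 37
18^4 ≡ 37^2 = 1369 ≡ 16
18^8 ≡ 16^2 = 256 ≡ 10
18^16 ≡ 10^2 = 100 ≡ 18
18^32 ≡ 18^2 = 324 ≡ 37
Right side y^r · r^s mod p:
1^2 = 1
1^4 ≡ 1^2 = 1
1^8 ≡ 1^2 = 1
1^16 ≡ 1^2 = 1
1^32 ≡ 1^2 = 1
37 = 32 + 4 + 1, so 1^37 ≡ 1·1·1 ≡ 1 (mod 41)
37^2 = 1369 ≡ 16
37^4 ≡ 16^2 = 256 ≡ 10
1·10 = 10 ≡ 10 (mod 41)
37 ≠ 10, so verification fails.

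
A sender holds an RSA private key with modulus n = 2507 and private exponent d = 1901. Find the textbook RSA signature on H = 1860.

H^1901 mod 2507 = 580

580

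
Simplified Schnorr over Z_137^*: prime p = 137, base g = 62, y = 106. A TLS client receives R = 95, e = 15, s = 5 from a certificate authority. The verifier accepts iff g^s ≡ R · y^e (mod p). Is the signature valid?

g^s mod p:
62^5 mod 137 = 132
R · y^e mod p:
106^15 mod 137 = 5
95·5 = 475 ≡ 64 (mod 137)
132 ≠ 64; the check fails.

invalid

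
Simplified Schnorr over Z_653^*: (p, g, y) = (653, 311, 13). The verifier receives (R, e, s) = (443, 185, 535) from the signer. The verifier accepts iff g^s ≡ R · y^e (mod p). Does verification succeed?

fails

g^s mod p:
311^2 = 96721 ≡ 77
311^4 ≡ 77^2 = 5929 ≡ 52
311^8 ≡ 52^2 = 2704 ≡ 92
311^16 ≡ 92^2 = 8464 ≡ 628
311^32 ≡ 628^2 = 394384 ≡ 625
311^64 ≡ 625^2 = 390625 ≡ 131
311^128 ≡ 131^2 = 17161 ≡ 183
311^256 ≡ 183^2 = 33489 ≡ 186
311^512 ≡ 186^2 = 34596 ≡ 640
535 = 512 + 16 + 4 + 2 + 1, so 311^535 ≡ 640·628·52·77·311 ≡ 367 (mod 653)
R · y^e mod p:
13^2 = 169
13^4 ≡ 169^2 = 28561 ≡ 482
13^8 ≡ 482^2 = 232324 ≡ 509
13^16 ≡ 509^2 = 259081 ≡ 493
13^32 ≡ 493^2 = 243049 ≡ 133
13^64 ≡ 133^2 = 17689 ≡ 58
13^128 ≡ 58^2 = 3364 ≡ 99
185 = 128 + 32 + 16 + 8 + 1, so 13^185 ≡ 99·133·493·509·13 ≡ 53 (mod 653)
443·53 = 23479 ≡ 624 (mod 653)
367 ≠ 624; the check fails.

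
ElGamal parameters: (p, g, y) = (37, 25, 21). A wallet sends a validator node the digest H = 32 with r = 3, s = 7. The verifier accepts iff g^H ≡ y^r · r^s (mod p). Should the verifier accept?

Left side g^H mod p:
25^2 = 625 ≡ 33
25^4 ≡ 33^2 = 1089 ≡ 16
25^8 ≡ 16^2 = 256 ≡ 34
25^16 ≡ 34^2 = 1156 ≡ 9
25^32 ≡ 9^2 = 81 ≡ 7
Right side y^r · r^s mod p:
21^2 = 441 ≡ 34
3 = 2 + 1, so 21^3 ≡ 34·21 ≡ 11 (mod 37)
3^2 = 9
3^4 ≡ 9^2 = 81 ≡ 7
7 = 4 + 2 + 1, so 3^7 ≡ 7·9·3 ≡ 4 (mod 37)
11·4 = 44 ≡ 7 (mod 37)
7 ≡ 7 (mod 37), so the signature is genuine.

accept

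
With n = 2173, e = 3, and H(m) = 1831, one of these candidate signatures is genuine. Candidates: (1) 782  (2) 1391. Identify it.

Candidate 1: 782^2 = 611524 ≡ 911; 3 = 2 + 1, so 782^3 ≡ 911·782 ≡ 1831 (mod 2173)
  → matches H(m) = 1831
Candidate 2: 1391^2 = 1934881 ≡ 911; 3 = 2 + 1, so 1391^3 ≡ 911·1391 ≡ 342 (mod 2173)

1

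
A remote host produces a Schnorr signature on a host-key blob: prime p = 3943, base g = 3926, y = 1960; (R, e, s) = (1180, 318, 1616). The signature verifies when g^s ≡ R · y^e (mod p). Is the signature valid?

g^s mod p:
3926^2 = 15413476 ≡ 289
3926^4 ≡ 289^2 = 83521 ≡ 718
3926^8 ≡ 718^2 = 515524 ≡ 2934
3926^16 ≡ 2934^2 = 8608356 ≡ 787
3926^32 ≡ 787^2 = 619369 ≡ 318
3926^64 ≡ 318^2 = 101124 ≡ 2549
3926^128 ≡ 2549^2 = 6497401 ≡ 3280
3926^256 ≡ 3280^2 = 10758400 ≡ 1896
3926^512 ≡ 1896^2 = 3594816 ≡ 2743
3926^1024 ≡ 2743^2 = 7524049 ≡ 805
1616 = 1024 + 512 + 64 + 16, so 3926^1616 ≡ 805·2743·2549·787 ≡ 3147 (mod 3943)
R · y^e mod p:
1960^2 = 3841600 ≡ 1118
1960^4 ≡ 1118^2 = 1249924 ≡ 3936
1960^8 ≡ 3936^2 = 15492096 ≡ 49
1960^16 ≡ 49^2 = 2401
1960^32 ≡ 2401^2 = 5764801 ≡ 135
1960^64 ≡ 135^2 = 18225 ≡ 2453
1960^128 ≡ 2453^2 = 6017209 ≡ 191
1960^256 ≡ 191^2 = 36481 ≡ 994
318 = 256 + 32 + 16 + 8 + 4 + 2, so 1960^318 ≡ 994·135·2401·49·3936·1118 ≡ 1927 (mod 3943)
1180·1927 = 2273860 ≡ 2692 (mod 3943)
3147 ≠ 2692; the check fails.

invalid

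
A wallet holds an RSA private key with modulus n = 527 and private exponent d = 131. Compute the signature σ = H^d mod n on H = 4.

Squares mod 527: H^1≡4, H^2≡16, H^4≡256, H^8≡188, H^16≡35, H^32≡171, H^64≡256, H^128≡188
131 = 128 + 2 + 1, so H^131 ≡ 188·16·4 ≡ 438 (mod 527)

438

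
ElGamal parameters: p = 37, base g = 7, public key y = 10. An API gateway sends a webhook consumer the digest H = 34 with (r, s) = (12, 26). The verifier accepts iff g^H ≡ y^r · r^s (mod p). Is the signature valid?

Left side g^H mod p:
Squares mod 37: 7^1≡7, 7^2≡12, 7^4≡33, 7^8≡16, 7^16≡34, 7^32≡9
34 = 32 + 2, so 7^34 ≡ 9·12 ≡ 34 (mod 37)
Right side y^r · r^s mod p:
Squares mod 37: 10^1≡10, 10^2≡26, 10^4≡10, 10^8≡26
12 = 8 + 4, so 10^12 ≡ 26·10 ≡ 1 (mod 37)
Squares mod 37: 12^1≡12, 12^2≡33, 12^4≡16, 12^8≡34, 12^16≡9
26 = 16 + 8 + 2, so 12^26 ≡ 9·34·33 ≡ 34 (mod 37)
1·34 = 34 ≡ 34 (mod 37)
34 ≡ 34 (mod 37), so the signature is genuine.

valid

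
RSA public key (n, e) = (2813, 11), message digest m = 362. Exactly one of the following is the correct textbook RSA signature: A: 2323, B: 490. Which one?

B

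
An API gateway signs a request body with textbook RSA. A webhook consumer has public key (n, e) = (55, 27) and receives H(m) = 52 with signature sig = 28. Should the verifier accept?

sig^2 ≡ 28^2 = 784 ≡ 14
sig^4 ≡ 14^2 = 196 ≡ 31
sig^8 ≡ 31^2 = 961 ≡ 26
sig^16 ≡ 26^2 = 676 ≡ 16
27 = 16 + 8 + 2 + 1, so sig^27 ≡ 16·26·14·28 ≡ 52 (mod 55)
52 = H(m), so the signature checks out.

accept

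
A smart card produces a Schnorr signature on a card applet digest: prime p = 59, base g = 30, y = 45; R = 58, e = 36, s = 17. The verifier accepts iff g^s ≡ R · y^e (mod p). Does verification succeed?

fails

g^s mod p:
30^17 mod 59 = 34
R · y^e mod p:
45^36 mod 59 = 26
58·26 = 1508 ≡ 33 (mod 59)
34 ≠ 33; the check fails.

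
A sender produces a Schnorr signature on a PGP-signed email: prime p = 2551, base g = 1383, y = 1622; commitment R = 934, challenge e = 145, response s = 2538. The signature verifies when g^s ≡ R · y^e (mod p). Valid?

no

g^s mod p:
1383^2 = 1912689 ≡ 1990
1383^4 ≡ 1990^2 = 3960100 ≡ 948
1383^8 ≡ 948^2 = 898704 ≡ 752
1383^16 ≡ 752^2 = 565504 ≡ 1733
1383^32 ≡ 1733^2 = 3003289 ≡ 762
1383^64 ≡ 762^2 = 580644 ≡ 1567
1383^128 ≡ 1567^2 = 2455489 ≡ 1427
1383^256 ≡ 1427^2 = 2036329 ≡ 631
1383^512 ≡ 631^2 = 398161 ≡ 205
1383^1024 ≡ 205^2 = 42025 ≡ 1209
1383^2048 ≡ 1209^2 = 1461681 ≡ 2509
2538 = 2048 + 256 + 128 + 64 + 32 + 8 + 2, so 1383^2538 ≡ 2509·631·1427·1567·762·752·1990 ≡ 529 (mod 2551)
R · y^e mod p:
1622^2 = 2630884 ≡ 803
1622^4 ≡ 803^2 = 644809 ≡ 1957
1622^8 ≡ 1957^2 = 3829849 ≡ 798
1622^16 ≡ 798^2 = 636804 ≡ 1605
1622^32 ≡ 1605^2 = 2576025 ≡ 2066
1622^64 ≡ 2066^2 = 4268356 ≡ 533
1622^128 ≡ 533^2 = 284089 ≡ 928
145 = 128 + 16 + 1, so 1622^145 ≡ 928·1605·1622 ≡ 701 (mod 2551)
934·701 = 654734 ≡ 1678 (mod 2551)
529 ≠ 1678; the check fails.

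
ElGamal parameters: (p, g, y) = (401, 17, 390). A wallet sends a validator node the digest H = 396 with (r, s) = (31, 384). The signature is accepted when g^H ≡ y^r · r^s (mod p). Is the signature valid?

invalid

Left side g^H mod p:
17^2 = 289
17^4 ≡ 289^2 = 83521 ≡ 113
17^8 ≡ 113^2 = 12769 ≡ 338
17^16 ≡ 338^2 = 114244 ≡ 360
17^32 ≡ 360^2 = 129600 ≡ 77
17^64 ≡ 77^2 = 5929 ≡ 315
17^128 ≡ 315^2 = 99225 ≡ 178
17^256 ≡ 178^2 = 31684 ≡ 5
396 = 256 + 128 + 8 + 4, so 17^396 ≡ 5·178·338·113 ≡ 291 (mod 401)
Right side y^r · r^s mod p:
390^2 = 152100 ≡ 121
390^4 ≡ 121^2 = 14641 ≡ 205
390^8 ≡ 205^2 = 42025 ≡ 321
390^16 ≡ 321^2 = 103041 ≡ 385
31 = 16 + 8 + 4 + 2 + 1, so 390^31 ≡ 385·321·205·121·390 ≡ 159 (mod 401)
31^2 = 961 ≡ 159
31^4 ≡ 159^2 = 25281 ≡ 18
31^8 ≡ 18^2 = 324
31^16 ≡ 324^2 = 104976 ≡ 315
31^32 ≡ 315^2 = 99225 ≡ 178
31^64 ≡ 178^2 = 31684 ≡ 5
31^128 ≡ 5^2 = 25
31^256 ≡ 25^2 = 625 ≡ 224
384 = 256 + 128, so 31^384 ≡ 224·25 ≡ 387 (mod 401)
159·387 = 61533 ≡ 180 (mod 401)
291 ≠ 180, so verification fails.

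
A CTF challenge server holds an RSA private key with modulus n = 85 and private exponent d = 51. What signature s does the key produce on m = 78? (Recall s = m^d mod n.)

82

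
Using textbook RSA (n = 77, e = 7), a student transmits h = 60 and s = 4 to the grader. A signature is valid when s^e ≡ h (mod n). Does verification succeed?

s^2 ≡ 4^2 = 16
s^4 ≡ 16^2 = 256 ≡ 25
7 = 4 + 2 + 1, so s^7 ≡ 25·16·4 ≡ 60 (mod 77)
s^7 mod 77 = 60 matches h.

passes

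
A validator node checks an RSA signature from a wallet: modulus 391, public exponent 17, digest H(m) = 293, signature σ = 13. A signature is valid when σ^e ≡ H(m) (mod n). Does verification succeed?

σ^2 ≡ 13^2 = 169
σ^4 ≡ 169^2 = 28561 ≡ 18
σ^8 ≡ 18^2 = 324
σ^16 ≡ 324^2 = 104976 ≡ 188
17 = 16 + 1, so σ^17 ≡ 188·13 ≡ 98 (mod 391)
σ^17 mod 391 = 98, but H(m) = 293.

fails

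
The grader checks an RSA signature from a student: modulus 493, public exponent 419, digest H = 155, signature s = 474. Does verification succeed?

fails

s^2 ≡ 474^2 = 224676 ≡ 361
s^4 ≡ 361^2 = 130321 ≡ 169
s^8 ≡ 169^2 = 28561 ≡ 460
s^16 ≡ 460^2 = 211600 ≡ 103
s^32 ≡ 103^2 = 10609 ≡ 256
s^64 ≡ 256^2 = 65536 ≡ 460
s^128 ≡ 460^2 = 211600 ≡ 103
s^256 ≡ 103^2 = 10609 ≡ 256
419 = 256 + 128 + 32 + 2 + 1, so s^419 ≡ 256·103·256·361·474 ≡ 264 (mod 493)
264 ≠ 155, so verification fails.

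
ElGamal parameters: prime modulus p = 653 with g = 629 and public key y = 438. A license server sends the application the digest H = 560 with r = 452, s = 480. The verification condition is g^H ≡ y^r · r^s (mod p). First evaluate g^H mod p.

629^2 = 395641 ≡ 576
629^4 ≡ 576^2 = 331776 ≡ 52
629^8 ≡ 52^2 = 2704 ≡ 92
629^16 ≡ 92^2 = 8464 ≡ 628
629^32 ≡ 628^2 = 394384 ≡ 625
629^64 ≡ 625^2 = 390625 ≡ 131
629^128 ≡ 131^2 = 17161 ≡ 183
629^256 ≡ 183^2 = 33489 ≡ 186
629^512 ≡ 186^2 = 34596 ≡ 640
560 = 512 + 32 + 16, so 629^560 ≡ 640·625·628 ≡ 42 (mod 653)

42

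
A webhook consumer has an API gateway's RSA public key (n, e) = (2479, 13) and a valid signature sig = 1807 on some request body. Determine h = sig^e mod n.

sig^2 ≡ 1807^2 = 3265249 ≡ 406
sig^4 ≡ 406^2 = 164836 ≡ 1222
sig^8 ≡ 1222^2 = 1493284 ≡ 926
13 = 8 + 4 + 1, so sig^13 ≡ 926·1222·1807 ≡ 1992 (mod 2479)

1992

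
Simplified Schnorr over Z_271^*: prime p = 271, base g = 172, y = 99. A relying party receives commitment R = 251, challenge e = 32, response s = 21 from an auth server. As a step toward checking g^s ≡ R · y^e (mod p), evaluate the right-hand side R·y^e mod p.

99^32 mod 271 = 163
R · y^e ≡ 251·163 = 40913 ≡ 263 (mod 271)

263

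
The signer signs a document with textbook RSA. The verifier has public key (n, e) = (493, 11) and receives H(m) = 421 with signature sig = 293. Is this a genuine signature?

genuine

sig^11 mod 493 = 421
421 = H(m), so the signature checks out.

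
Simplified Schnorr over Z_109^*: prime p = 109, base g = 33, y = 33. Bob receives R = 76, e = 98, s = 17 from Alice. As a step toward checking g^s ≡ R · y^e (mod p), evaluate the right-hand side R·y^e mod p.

33^2 = 1089 ≡ 108
33^4 ≡ 108^2 = 11664 ≡ 1
33^8 ≡ 1^2 = 1
33^16 ≡ 1^2 = 1
33^32 ≡ 1^2 = 1
33^64 ≡ 1^2 = 1
98 = 64 + 32 + 2, so 33^98 ≡ 1·1·108 ≡ 108 (mod 109)
R · y^e ≡ 76·108 = 8208 ≡ 33 (mod 109)

33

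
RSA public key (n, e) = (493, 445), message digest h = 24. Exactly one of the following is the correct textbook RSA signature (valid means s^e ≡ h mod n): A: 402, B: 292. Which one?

Candidate A: 402^445 mod 493 = 24
  → matches h = 24
Candidate B: 292^445 mod 493 = 301

A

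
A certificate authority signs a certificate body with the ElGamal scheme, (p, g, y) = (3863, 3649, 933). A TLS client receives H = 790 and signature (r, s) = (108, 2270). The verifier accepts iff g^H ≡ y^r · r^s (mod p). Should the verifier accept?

Left side g^H mod p:
Squares mod 3863: 3649^1≡3649, 3649^2≡3303, 3649^4≡697, 3649^8≡2934, 3649^16≡1592, 3649^32≡336, 3649^64≡869, 3649^128≡1876, 3649^256≡183, 3649^512≡2585
790 = 512 + 256 + 16 + 4 + 2, so 3649^790 ≡ 2585·183·1592·697·3303 ≡ 318 (mod 3863)
Right side y^r · r^s mod p:
Squares mod 3863: 933^1≡933, 933^2≡1314, 933^4≡3698, 933^8≡184, 933^16≡2952, 933^32≡3239, 933^64≡3076
108 = 64 + 32 + 8 + 4, so 933^108 ≡ 3076·3239·184·3698 ≡ 2244 (mod 3863)
Squares mod 3863: 108^1≡108, 108^2≡75, 108^4≡1762, 108^8≡2655, 108^16≡2913, 108^32≡2421, 108^64≡1070, 108^128≡1452, 108^256≡2969, 108^512≡3458, 108^1024≡1779, 108^2048≡1044
2270 = 2048 + 128 + 64 + 16 + 8 + 4 + 2, so 108^2270 ≡ 1044·1452·1070·2913·2655·1762·75 ≡ 3419 (mod 3863)
2244·3419 = 7672236 ≡ 318 (mod 3863)
318 ≡ 318 (mod 3863), so the signature is genuine.

accept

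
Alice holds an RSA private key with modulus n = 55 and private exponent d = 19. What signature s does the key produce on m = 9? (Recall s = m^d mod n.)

49

Squares mod 55: m^1≡9, m^2≡26, m^4≡16, m^8≡36, m^16≡31
19 = 16 + 2 + 1, so m^19 ≡ 31·26·9 ≡ 49 (mod 55)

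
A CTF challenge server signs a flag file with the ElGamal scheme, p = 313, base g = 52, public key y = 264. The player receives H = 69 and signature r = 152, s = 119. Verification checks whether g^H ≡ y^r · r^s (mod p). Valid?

Left side g^H mod p:
52^2 = 2704 ≡ 200
52^4 ≡ 200^2 = 40000 ≡ 249
52^8 ≡ 249^2 = 62001 ≡ 27
52^16 ≡ 27^2 = 729 ≡ 103
52^32 ≡ 103^2 = 10609 ≡ 280
52^64 ≡ 280^2 = 78400 ≡ 150
69 = 64 + 4 + 1, so 52^69 ≡ 150·249·52 ≡ 35 (mod 313)
Right side y^r · r^s mod p:
264^2 = 69696 ≡ 210
264^4 ≡ 210^2 = 44100 ≡ 280
264^8 ≡ 280^2 = 78400 ≡ 150
264^16 ≡ 150^2 = 22500 ≡ 277
264^32 ≡ 277^2 = 76729 ≡ 44
264^64 ≡ 44^2 = 1936 ≡ 58
264^128 ≡ 58^2 = 3364 ≡ 234
152 = 128 + 16 + 8, so 264^152 ≡ 234·277·150 ≡ 294 (mod 313)
152^2 = 23104 ≡ 255
152^4 ≡ 255^2 = 65025 ≡ 234
152^8 ≡ 234^2 = 54756 ≡ 294
152^16 ≡ 294^2 = 86436 ≡ 48
152^32 ≡ 48^2 = 2304 ≡ 113
152^64 ≡ 113^2 = 12769 ≡ 249
119 = 64 + 32 + 16 + 4 + 2 + 1, so 152^119 ≡ 249·113·48·234·255·152 ≡ 198 (mod 313)
294·198 = 58212 ≡ 307 (mod 313)
35 ≠ 307, so verification fails.

no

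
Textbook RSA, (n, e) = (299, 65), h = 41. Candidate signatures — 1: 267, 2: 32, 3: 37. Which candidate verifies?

2

Candidate 1: Squares mod 299: 267^1≡267, 267^2≡127, 267^4≡282, 267^8≡289, 267^16≡100, 267^32≡133, 267^64≡48; 65 = 64 + 1, so 267^65 ≡ 48·267 ≡ 258 (mod 299)
Candidate 2: Squares mod 299: 32^1≡32, 32^2≡127, 32^4≡282, 32^8≡289, 32^16≡100, 32^32≡133, 32^64≡48; 65 = 64 + 1, so 32^65 ≡ 48·32 ≡ 41 (mod 299)
  → matches h = 41
Candidate 3: Squares mod 299: 37^1≡37, 37^2≡173, 37^4≡29, 37^8≡243, 37^16≡146, 37^32≡87, 37^64≡94; 65 = 64 + 1, so 37^65 ≡ 94·37 ≡ 189 (mod 299)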